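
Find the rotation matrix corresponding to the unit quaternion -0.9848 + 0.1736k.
[[0.9397, 0.3419, 0], [-0.3419, 0.9397, 0], [0, 0, 1]]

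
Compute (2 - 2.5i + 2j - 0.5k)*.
2 + 2.5i - 2j + 0.5k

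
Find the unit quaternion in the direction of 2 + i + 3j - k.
0.5164 + 0.2582i + 0.7746j - 0.2582k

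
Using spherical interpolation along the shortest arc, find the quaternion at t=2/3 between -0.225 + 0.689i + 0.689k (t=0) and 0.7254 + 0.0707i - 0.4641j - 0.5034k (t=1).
-0.634 + 0.2233i + 0.3479j + 0.6536k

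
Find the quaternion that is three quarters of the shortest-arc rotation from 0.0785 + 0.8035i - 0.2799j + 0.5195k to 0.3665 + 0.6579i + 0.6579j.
0.3321 + 0.8051i + 0.4633j + 0.1639k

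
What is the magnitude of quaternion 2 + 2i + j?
3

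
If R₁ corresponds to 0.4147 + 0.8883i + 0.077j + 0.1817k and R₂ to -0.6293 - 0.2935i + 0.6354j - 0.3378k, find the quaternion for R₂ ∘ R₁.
0.0122 - 0.5393i - 0.0317j - 0.8415k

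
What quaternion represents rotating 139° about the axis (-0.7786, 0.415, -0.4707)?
0.3502 - 0.7293i + 0.3887j - 0.4409k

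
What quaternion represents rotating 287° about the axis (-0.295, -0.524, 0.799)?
-0.8039 - 0.1755i - 0.3117j + 0.4753k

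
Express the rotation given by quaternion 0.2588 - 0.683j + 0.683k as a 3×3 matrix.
[[-0.866, -0.3535, -0.3535], [0.3535, 0.067, -0.933], [0.3535, -0.933, 0.067]]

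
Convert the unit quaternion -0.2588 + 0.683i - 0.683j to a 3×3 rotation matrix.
[[0.067, -0.933, 0.3535], [-0.933, 0.067, 0.3535], [-0.3535, -0.3535, -0.866]]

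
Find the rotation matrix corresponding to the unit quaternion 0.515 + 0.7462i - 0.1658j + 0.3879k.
[[0.6441, -0.647, 0.4081], [0.1521, -0.4146, -0.8972], [0.7497, 0.64, -0.1686]]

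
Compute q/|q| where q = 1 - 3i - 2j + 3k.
0.2085 - 0.6255i - 0.417j + 0.6255k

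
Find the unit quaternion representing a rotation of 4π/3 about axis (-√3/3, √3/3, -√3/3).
-0.5 - 0.5i + 0.5j - 0.5k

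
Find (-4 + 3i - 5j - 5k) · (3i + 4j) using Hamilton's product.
11 + 8i - 31j + 27k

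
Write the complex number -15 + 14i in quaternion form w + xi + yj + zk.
-15 + 14i + 0j + 0k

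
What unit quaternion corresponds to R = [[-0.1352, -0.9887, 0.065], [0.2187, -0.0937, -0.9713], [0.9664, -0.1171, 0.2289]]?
0.5 + 0.4271i - 0.4507j + 0.6037k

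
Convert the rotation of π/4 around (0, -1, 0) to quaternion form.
0.9239 - 0.3827j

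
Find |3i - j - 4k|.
√26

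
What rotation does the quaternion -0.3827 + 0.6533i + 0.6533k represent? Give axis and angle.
axis = (√2/2, 0, √2/2), θ = 5π/4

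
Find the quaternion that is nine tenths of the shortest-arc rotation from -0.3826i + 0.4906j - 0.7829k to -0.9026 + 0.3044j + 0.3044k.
0.8808 - 0.0567i - 0.2243j - 0.4131k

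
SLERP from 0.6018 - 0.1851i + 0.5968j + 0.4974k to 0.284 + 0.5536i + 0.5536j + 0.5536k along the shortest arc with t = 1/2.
0.4841 + 0.2014i + 0.6287j + 0.5744k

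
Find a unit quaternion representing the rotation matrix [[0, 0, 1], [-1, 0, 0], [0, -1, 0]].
-0.5 + 0.5i - 0.5j + 0.5k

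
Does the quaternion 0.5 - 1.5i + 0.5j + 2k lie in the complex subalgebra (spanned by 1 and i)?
No. The quaternion 0.5 - 1.5i + 0.5j + 2k has j-coefficient y = 0.5 and k-coefficient z = 2, not both zero, so it does not lie in the complex subalgebra spanned by 1 and i.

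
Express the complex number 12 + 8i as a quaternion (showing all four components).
12 + 8i + 0j + 0k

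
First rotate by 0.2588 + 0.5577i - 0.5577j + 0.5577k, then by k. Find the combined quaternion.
-0.5577 + 0.5577i + 0.5577j + 0.2588k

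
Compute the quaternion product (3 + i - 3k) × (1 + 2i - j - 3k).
-8 + 4i - 6j - 13k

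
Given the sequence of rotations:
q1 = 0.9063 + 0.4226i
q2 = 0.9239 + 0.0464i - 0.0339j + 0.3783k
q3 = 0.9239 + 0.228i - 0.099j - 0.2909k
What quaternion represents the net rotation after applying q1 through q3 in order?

q2 · q1 = 0.8177 + 0.4325i + 0.1291j + 0.3572k
q3 · q2 · q1 = 0.7736 + 0.5882i - 0.1689j + 0.1644k
0.7736 + 0.5882i - 0.1689j + 0.1644k


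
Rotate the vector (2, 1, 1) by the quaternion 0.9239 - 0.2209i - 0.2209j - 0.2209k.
(1.805, 0.689, 1.506)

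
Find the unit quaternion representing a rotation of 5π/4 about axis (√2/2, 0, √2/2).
-0.3827 + 0.6533i + 0.6533k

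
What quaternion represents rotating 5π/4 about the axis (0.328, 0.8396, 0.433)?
-0.3827 + 0.303i + 0.7757j + 0.4k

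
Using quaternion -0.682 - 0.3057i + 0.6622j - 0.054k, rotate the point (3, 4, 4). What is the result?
(-5.044, 0.281, 3.935)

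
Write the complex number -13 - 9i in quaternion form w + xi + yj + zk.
-13 - 9i + 0j + 0k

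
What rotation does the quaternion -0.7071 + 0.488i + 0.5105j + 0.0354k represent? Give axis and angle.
axis = (0.6901, 0.722, 0.0501), θ = 3π/2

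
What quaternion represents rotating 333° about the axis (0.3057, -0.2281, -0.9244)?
-0.9724 + 0.0714i - 0.0532j - 0.2158k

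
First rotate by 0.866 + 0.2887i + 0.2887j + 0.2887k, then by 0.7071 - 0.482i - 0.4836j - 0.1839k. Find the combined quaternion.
0.9442 - 0.2998i - 0.1286j + 0.0453k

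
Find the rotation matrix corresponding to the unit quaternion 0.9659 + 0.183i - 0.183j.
[[0.933, -0.067, -0.3535], [-0.067, 0.933, -0.3535], [0.3535, 0.3535, 0.866]]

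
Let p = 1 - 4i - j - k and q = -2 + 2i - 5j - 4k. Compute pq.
-3 + 9i - 21j + 20k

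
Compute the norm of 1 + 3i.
√10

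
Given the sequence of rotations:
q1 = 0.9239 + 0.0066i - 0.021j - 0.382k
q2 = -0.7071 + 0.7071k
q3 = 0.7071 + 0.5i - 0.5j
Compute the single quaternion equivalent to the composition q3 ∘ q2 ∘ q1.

q2 · q1 = -0.3832 + 0.0102i + 0.0195j + 0.9234k
q3 · q2 · q1 = -0.2663 - 0.6461i - 0.2563j + 0.6678k
-0.2663 - 0.6461i - 0.2563j + 0.6678k


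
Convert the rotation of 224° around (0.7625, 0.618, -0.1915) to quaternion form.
-0.3746 + 0.707i + 0.573j - 0.1776k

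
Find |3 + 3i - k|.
√19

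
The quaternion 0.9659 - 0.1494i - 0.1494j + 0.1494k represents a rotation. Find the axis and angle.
axis = (-√3/3, -√3/3, √3/3), θ = π/6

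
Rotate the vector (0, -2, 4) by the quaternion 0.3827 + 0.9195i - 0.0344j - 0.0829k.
(-0.716, -1.383, -4.192)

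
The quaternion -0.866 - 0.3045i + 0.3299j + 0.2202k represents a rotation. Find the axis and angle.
axis = (-0.6089, 0.6597, 0.4404), θ = 5π/3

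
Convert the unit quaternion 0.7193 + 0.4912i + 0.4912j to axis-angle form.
axis = (√2/2, √2/2, 0), θ = 88°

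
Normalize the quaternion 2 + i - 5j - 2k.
0.343 + 0.1715i - 0.8575j - 0.343k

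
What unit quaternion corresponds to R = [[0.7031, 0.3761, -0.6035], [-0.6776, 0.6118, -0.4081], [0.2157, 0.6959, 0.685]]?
0.866 + 0.3187i - 0.2365j - 0.3042k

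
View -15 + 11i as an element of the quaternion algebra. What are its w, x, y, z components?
-15 + 11i + 0j + 0k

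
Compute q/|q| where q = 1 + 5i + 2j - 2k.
0.1715 + 0.8575i + 0.343j - 0.343k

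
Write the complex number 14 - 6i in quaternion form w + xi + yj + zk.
14 - 6i + 0j + 0k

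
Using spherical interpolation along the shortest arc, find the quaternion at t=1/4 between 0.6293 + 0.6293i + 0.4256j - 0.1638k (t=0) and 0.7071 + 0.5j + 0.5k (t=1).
0.7113 + 0.5063i + 0.4874j + 0.0132k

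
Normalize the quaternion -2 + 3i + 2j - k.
-0.4714 + 0.7071i + 0.4714j - 0.2357k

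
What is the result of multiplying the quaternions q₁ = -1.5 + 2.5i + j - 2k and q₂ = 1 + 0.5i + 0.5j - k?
-5.25 + 1.75i + 1.75j + 0.25k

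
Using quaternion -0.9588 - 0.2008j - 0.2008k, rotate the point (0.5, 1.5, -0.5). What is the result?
(-0.351, 1.531, -0.531)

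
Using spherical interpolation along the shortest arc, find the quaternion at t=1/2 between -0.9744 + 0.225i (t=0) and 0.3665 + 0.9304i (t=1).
-0.885 - 0.4656i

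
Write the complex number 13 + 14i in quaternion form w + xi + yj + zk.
13 + 14i + 0j + 0k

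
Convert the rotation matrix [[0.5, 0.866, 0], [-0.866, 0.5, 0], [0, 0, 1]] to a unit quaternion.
0.866 - 0.5k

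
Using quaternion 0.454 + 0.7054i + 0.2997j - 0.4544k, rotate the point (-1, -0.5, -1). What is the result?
(-0.456, 1.107, 0.904)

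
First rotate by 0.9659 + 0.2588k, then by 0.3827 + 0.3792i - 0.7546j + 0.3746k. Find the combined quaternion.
0.2727 + 0.171i - 0.827j + 0.4609k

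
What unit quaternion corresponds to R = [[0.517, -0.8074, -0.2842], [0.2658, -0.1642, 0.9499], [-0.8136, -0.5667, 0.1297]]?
0.6088 - 0.6228i + 0.2174j + 0.4407k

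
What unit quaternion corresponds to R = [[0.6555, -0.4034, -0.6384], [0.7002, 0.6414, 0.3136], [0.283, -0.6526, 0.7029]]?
0.866 - 0.2789i - 0.266j + 0.3186k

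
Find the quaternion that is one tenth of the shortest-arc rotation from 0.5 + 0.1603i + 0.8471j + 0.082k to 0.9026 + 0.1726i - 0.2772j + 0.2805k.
0.5993 + 0.1764i + 0.7722j + 0.1161k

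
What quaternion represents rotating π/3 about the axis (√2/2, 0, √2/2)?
0.866 + 0.3536i + 0.3536k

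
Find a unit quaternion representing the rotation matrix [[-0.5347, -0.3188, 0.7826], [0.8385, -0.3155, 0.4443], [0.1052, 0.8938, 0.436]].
0.3827 + 0.2936i + 0.4425j + 0.756k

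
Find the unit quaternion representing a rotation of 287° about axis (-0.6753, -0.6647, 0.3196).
-0.8039 - 0.4017i - 0.3954j + 0.1901k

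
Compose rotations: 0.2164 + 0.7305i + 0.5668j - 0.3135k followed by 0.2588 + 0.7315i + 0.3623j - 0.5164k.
-0.8456 + 0.5265i + 0.0772j - 0.0429k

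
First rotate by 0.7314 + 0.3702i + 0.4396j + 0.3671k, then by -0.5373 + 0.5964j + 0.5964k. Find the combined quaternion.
-0.8741 - 0.2421i + 0.4208j + 0.0182k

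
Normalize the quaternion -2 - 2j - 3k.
-0.4851 - 0.4851j - 0.7276k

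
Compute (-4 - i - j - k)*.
-4 + i + j + k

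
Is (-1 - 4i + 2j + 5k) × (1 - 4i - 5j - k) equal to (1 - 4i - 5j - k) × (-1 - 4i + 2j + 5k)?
No: pq = -2 + 23i - 17j + 34k ≠ -2 - 23i + 31j - 22k = qp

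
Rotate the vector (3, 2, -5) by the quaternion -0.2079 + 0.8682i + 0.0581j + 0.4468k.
(-1.403, -4.133, 4.353)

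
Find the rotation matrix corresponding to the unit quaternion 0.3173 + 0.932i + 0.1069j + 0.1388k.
[[0.9386, 0.1112, 0.3266], [0.2873, -0.7758, -0.5618], [0.1909, 0.6211, -0.7601]]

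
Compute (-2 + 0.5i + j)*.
-2 - 0.5i - j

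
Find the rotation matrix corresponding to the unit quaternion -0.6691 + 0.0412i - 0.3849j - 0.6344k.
[[-0.1012, -0.8807, 0.4628], [0.8172, 0.1917, 0.5435], [-0.5673, 0.4332, 0.7003]]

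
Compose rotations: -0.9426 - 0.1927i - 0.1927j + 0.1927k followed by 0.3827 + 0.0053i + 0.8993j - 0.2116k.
-0.1456 + 0.0538i - 0.8817j + 0.4455k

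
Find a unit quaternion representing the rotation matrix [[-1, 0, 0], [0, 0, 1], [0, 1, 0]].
0.7071j + 0.7071k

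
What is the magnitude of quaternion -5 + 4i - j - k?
√43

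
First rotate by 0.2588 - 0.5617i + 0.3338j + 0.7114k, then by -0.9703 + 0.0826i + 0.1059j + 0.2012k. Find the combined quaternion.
-0.3832 + 0.5746i - 0.4683j - 0.5511k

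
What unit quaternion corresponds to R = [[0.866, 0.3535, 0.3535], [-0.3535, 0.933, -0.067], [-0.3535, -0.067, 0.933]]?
0.9659 + 0.183j - 0.183k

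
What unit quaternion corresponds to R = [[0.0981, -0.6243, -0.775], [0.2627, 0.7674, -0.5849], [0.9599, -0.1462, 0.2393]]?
0.7254 + 0.1512i - 0.5979j + 0.3057k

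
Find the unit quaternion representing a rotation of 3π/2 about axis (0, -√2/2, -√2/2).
-0.7071 - 0.5j - 0.5k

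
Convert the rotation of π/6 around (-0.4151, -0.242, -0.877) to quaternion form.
0.9659 - 0.1074i - 0.0626j - 0.227k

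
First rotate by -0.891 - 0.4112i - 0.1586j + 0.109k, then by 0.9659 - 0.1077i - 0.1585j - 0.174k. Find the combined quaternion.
-0.9111 - 0.3461i + 0.0713j + 0.2122k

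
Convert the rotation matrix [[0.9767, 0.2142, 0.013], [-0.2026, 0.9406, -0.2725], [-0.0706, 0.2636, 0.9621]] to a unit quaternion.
0.9848 + 0.1361i + 0.0212j - 0.1058k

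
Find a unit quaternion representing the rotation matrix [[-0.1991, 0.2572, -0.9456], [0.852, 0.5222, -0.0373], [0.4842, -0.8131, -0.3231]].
-0.5 + 0.3879i + 0.7149j - 0.2974k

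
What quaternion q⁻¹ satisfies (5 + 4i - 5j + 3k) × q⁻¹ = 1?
0.0667 - 0.0533i + 0.0667j - 0.04k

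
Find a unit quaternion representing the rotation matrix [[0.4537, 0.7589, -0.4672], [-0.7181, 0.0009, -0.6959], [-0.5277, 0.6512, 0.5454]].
0.7071 + 0.4763i + 0.0214j - 0.5222k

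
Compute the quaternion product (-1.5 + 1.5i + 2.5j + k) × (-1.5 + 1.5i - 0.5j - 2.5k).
3.75 - 10.25i + 2.25j - 2.25k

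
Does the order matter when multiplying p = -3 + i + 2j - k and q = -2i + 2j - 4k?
Yes: pq = -6 + 18k ≠ -6 + 12i - 12j + 6k = qp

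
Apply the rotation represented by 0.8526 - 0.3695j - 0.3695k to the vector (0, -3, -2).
(-0.63, -2.727, -2.273)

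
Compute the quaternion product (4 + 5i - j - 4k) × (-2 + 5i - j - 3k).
-46 + 9i - 7j - 4k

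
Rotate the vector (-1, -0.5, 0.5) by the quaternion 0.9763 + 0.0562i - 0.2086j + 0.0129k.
(-1.091, -0.556, -0.008)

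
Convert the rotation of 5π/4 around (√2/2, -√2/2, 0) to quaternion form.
-0.3827 + 0.6533i - 0.6533j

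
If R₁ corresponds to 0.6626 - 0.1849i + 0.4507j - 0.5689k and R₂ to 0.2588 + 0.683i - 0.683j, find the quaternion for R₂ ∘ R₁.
0.6056 + 0.7933i + 0.0526j + 0.0343k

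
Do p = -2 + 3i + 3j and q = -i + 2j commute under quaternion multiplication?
No: pq = -3 + 2i - 4j + 9k ≠ -3 + 2i - 4j - 9k = qp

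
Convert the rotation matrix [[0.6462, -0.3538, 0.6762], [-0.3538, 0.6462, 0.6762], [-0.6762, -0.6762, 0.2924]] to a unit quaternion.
0.8039 - 0.4206i + 0.4206j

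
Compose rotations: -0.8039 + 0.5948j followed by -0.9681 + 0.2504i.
0.7783 - 0.2013i - 0.5758j + 0.1489k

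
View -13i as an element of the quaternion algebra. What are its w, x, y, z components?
0 - 13i + 0j + 0k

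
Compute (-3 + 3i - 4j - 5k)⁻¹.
-0.0508 - 0.0508i + 0.0678j + 0.0847k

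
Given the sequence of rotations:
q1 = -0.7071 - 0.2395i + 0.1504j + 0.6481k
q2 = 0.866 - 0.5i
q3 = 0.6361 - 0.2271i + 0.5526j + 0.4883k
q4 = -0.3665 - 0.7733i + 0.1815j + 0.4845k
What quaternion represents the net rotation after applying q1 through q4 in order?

q2 · q1 = -0.7321 + 0.1461i + 0.4543j + 0.4861k
q3 · q2 · q1 = -0.9209 + 0.306i + 0.0662j - 0.2322k
q4 · q3 · q2 · q1 = 0.6746 + 0.5258i - 0.2227j - 0.4678k
0.6746 + 0.5258i - 0.2227j - 0.4678k


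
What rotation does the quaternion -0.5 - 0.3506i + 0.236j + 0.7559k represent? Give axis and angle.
axis = (-0.4048, 0.2725, 0.8728), θ = 4π/3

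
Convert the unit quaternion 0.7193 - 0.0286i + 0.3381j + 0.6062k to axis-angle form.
axis = (-0.0412, 0.4867, 0.8726), θ = 88°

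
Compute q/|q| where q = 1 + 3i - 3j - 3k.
0.189 + 0.5669i - 0.5669j - 0.5669k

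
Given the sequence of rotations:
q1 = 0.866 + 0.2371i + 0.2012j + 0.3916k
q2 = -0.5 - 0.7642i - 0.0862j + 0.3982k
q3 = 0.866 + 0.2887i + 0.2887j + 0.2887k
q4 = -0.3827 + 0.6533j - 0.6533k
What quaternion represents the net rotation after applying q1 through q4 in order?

q2 · q1 = -0.3904 - 0.8942i + 0.2184j + 0.0157k
q3 · q2 · q1 = -0.1475 - 0.9456i - 0.1863j + 0.2221k
q4 · q3 · q2 · q1 = 0.3233 + 0.3853i + 0.5927j + 0.6291k
0.3233 + 0.3853i + 0.5927j + 0.6291k


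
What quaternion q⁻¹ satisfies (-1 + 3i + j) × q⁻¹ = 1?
-0.0909 - 0.2727i - 0.0909j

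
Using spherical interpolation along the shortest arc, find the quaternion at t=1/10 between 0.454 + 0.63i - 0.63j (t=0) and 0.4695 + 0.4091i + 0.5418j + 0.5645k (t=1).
0.5088 + 0.6709i - 0.5332j + 0.0817k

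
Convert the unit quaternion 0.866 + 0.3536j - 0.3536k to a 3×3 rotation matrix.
[[0.4999, 0.6124, 0.6124], [-0.6124, 0.7499, -0.2501], [-0.6124, -0.2501, 0.7499]]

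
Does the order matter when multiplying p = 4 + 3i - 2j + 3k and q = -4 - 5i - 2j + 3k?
Yes: pq = -14 - 32i - 24j - 16k ≠ -14 - 32i + 24j + 16k = qp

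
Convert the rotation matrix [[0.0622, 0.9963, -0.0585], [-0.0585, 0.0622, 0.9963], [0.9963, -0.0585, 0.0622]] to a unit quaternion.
0.5447 - 0.4842i - 0.4842j - 0.4842k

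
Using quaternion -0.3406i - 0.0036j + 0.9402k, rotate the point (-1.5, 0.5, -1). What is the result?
(1.794, -0.497, 0.189)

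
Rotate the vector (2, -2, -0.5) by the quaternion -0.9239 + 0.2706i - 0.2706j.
(1.75, -2.25, -0.354)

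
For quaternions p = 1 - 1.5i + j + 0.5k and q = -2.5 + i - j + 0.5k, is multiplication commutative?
No: pq = -0.25 + 5.75i - 2.25j - 0.25k ≠ -0.25 + 3.75i - 4.75j - 1.25k = qp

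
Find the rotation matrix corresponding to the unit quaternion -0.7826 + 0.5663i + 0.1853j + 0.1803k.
[[0.8663, 0.4921, -0.0858], [-0.0723, 0.2936, 0.9532], [0.4942, -0.8196, 0.2899]]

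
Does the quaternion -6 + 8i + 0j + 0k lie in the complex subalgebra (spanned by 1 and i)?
Yes. The quaternion -6 + 8i has j- and k-coefficients y = z = 0, so it lies in the complex subalgebra spanned by 1 and i.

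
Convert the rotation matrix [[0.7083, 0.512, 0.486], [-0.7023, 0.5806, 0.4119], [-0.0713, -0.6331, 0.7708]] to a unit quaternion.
0.8746 - 0.2987i + 0.1593j - 0.3471k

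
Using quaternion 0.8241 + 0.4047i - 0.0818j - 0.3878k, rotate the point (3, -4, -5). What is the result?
(2.009, -0.585, -6.754)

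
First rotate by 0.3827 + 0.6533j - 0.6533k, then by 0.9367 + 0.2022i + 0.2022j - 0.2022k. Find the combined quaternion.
0.0943 + 0.0774i + 0.8214j - 0.5572k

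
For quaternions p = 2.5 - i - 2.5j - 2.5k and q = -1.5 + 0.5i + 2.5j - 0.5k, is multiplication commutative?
No: pq = 1.75 + 10.25i + 8.25j + 1.25k ≠ 1.75 - 4.75i + 11.75j + 3.75k = qp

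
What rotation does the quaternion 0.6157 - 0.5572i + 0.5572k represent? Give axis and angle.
axis = (-√2/2, 0, √2/2), θ = 104°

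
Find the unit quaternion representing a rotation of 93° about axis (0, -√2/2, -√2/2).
0.6884 - 0.5129j - 0.5129k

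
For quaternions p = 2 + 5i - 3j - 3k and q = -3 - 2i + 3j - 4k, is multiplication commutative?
No: pq = 1 + 2i + 41j + 10k ≠ 1 - 40i - 11j - 8k = qp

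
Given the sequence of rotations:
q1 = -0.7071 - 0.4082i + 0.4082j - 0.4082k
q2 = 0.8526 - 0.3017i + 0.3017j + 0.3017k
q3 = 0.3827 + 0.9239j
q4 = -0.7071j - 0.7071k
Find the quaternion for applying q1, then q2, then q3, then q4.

q2 · q1 = -0.726 - 0.381i - 0.1116j - 0.5614k
q3 · q2 · q1 = -0.1747 - 0.6645i - 0.7135j + 0.1372k
q4 · q3 · q2 · q1 = -0.4075 - 0.6015i + 0.5934j - 0.3463k
-0.4075 - 0.6015i + 0.5934j - 0.3463k


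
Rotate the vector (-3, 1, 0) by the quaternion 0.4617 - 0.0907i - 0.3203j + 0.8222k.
(0.971, -2.82, -1.05)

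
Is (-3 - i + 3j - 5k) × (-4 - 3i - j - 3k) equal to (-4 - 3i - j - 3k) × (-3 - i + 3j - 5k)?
No: pq = -3 - i + 3j + 39k ≠ -3 + 27i - 21j + 19k = qp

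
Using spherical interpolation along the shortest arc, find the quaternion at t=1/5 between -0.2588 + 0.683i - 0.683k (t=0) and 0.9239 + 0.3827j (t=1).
-0.483 + 0.6148i - 0.1036j - 0.6148k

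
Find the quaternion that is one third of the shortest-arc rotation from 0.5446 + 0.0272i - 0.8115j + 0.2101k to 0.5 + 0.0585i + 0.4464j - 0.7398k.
0.2136 - 0.0041i - 0.8432j + 0.4933k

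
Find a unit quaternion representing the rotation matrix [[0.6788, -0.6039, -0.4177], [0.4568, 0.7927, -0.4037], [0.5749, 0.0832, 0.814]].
0.9063 + 0.1343i - 0.2738j + 0.2926k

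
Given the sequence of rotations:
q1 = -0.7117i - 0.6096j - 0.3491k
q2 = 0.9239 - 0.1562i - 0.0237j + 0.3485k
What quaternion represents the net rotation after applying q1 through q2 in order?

q2 · q1 = -0.004 - 0.4368i - 0.8658j - 0.2442k
-0.004 - 0.4368i - 0.8658j - 0.2442k


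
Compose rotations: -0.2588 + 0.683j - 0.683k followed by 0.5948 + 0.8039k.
0.3951 - 0.5491i + 0.4062j - 0.6143k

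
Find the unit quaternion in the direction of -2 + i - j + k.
-0.7559 + 0.378i - 0.378j + 0.378k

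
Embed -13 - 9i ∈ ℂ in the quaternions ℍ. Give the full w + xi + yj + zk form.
-13 - 9i + 0j + 0k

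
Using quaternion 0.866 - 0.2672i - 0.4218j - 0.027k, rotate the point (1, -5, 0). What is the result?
(-0.718, -4.1, 2.945)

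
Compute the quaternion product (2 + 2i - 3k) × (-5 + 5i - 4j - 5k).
-35 - 12i - 13j - 3k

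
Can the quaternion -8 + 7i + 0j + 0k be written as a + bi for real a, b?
Yes. The quaternion -8 + 7i has j- and k-coefficients y = z = 0, so it lies in the complex subalgebra spanned by 1 and i.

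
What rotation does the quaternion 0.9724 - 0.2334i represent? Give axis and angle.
axis = (-1, 0, 0), θ = 27°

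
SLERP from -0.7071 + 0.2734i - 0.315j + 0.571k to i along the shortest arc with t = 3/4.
-0.2337 + 0.9481i - 0.1041j + 0.1887k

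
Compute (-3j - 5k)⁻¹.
0.0882j + 0.1471k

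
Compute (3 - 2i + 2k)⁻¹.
0.1765 + 0.1176i - 0.1176k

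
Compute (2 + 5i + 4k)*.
2 - 5i - 4k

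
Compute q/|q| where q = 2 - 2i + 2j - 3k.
0.4364 - 0.4364i + 0.4364j - 0.6547k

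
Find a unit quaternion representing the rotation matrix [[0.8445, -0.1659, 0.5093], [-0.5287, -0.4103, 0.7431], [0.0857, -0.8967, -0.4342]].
0.5 - 0.8199i + 0.2118j - 0.1814k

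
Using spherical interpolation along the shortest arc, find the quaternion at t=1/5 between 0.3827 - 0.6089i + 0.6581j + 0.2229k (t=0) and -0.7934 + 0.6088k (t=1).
0.5724 - 0.5564i + 0.6014j + 0.0328k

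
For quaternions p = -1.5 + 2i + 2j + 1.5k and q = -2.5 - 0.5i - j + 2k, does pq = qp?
No: pq = 3.75 + 1.25i - 8.25j - 7.75k ≠ 3.75 - 9.75i + 1.25j - 5.75k = qp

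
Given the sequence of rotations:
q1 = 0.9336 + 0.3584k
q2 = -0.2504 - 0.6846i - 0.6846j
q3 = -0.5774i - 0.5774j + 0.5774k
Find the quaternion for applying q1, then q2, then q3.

q2 · q1 = -0.2338 - 0.8845i - 0.3938j - 0.0897k
q3 · q2 · q1 = -0.6863 + 0.4142i - 0.4275j - 0.4183k
-0.6863 + 0.4142i - 0.4275j - 0.4183k


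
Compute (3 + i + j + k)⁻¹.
0.25 - 0.0833i - 0.0833j - 0.0833k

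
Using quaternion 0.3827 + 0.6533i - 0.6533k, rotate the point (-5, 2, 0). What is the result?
(0.268, 1.086, 5.268)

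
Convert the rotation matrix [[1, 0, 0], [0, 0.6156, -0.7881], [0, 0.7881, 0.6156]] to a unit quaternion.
0.8988 + 0.4384i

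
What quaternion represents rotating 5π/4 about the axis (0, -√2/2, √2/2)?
-0.3827 - 0.6533j + 0.6533k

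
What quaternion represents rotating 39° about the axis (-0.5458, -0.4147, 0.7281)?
0.9426 - 0.1822i - 0.1384j + 0.243k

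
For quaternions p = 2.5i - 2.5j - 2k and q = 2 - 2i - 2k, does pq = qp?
No: pq = 1 + 10i + 4j - 9k ≠ 1 - 14j + k = qp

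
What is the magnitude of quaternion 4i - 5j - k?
√42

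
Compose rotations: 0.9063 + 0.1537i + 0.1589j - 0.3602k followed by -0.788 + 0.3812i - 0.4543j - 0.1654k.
-0.7601 + 0.4143i - 0.4251j + 0.2643k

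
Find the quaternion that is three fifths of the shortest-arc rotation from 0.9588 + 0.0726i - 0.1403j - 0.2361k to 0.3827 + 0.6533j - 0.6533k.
0.7277 + 0.035i + 0.385j - 0.5666k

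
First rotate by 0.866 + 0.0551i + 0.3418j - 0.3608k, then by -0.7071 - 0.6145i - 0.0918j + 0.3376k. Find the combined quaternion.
-0.4253 - 0.6534i - 0.5243j + 0.3425k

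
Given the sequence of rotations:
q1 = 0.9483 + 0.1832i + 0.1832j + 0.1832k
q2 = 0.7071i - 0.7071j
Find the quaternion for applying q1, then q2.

q2 · q1 = 0.541i - 0.8001j + 0.2591k
0.541i - 0.8001j + 0.2591k


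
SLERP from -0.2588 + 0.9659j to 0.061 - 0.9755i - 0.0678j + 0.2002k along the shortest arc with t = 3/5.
-0.1934 + 0.7628i + 0.5968j - 0.1565k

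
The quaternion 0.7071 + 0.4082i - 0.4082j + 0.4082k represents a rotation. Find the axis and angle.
axis = (√3/3, -√3/3, √3/3), θ = π/2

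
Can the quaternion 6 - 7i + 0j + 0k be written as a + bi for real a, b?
Yes. The quaternion 6 - 7i has j- and k-coefficients y = z = 0, so it lies in the complex subalgebra spanned by 1 and i.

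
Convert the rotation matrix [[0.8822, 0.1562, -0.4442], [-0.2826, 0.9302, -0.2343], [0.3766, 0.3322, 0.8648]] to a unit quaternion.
0.9588 + 0.1477i - 0.214j - 0.1144k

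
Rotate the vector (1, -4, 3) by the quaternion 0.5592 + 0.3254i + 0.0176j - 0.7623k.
(-5.048, -0.517, 0.499)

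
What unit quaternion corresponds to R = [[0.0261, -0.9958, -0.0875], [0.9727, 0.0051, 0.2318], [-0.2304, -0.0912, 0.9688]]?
0.7071 - 0.1142i + 0.0505j + 0.696k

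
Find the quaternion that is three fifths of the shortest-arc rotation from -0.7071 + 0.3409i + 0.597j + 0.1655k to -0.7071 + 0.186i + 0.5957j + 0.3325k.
-0.7115 + 0.2496i + 0.6j + 0.2673k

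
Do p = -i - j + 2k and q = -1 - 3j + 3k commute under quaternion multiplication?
No: pq = -9 + 4i + 4j + k ≠ -9 - 2i - 2j - 5k = qp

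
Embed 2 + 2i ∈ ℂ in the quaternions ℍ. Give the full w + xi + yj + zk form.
2 + 2i + 0j + 0k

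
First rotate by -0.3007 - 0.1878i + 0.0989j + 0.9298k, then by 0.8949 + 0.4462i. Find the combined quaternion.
-0.1853 - 0.3022i - 0.3264j + 0.8762k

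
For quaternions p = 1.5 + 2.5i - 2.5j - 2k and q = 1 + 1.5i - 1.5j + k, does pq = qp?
No: pq = -4 - 0.75i - 10.25j - 0.5k ≠ -4 + 10.25i + 0.75j - 0.5k = qp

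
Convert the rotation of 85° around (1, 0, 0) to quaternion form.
0.7373 + 0.6756i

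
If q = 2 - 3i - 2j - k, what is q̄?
2 + 3i + 2j + k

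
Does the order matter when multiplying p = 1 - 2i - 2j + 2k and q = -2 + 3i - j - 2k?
Yes: pq = 6 + 13i + 5j + 2k ≠ 6 + i + j - 14k = qp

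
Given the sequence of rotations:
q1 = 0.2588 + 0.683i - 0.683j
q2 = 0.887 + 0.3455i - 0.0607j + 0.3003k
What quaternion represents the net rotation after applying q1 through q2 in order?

q2 · q1 = -0.0479 + 0.9003i - 0.4164j - 0.1168k
-0.0479 + 0.9003i - 0.4164j - 0.1168k


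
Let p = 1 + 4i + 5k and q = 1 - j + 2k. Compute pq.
-9 + 9i - 9j + 3k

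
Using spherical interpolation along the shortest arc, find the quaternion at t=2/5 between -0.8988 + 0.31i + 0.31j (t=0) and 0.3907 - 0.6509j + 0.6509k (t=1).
-0.781 + 0.2073i + 0.5071j - 0.2999k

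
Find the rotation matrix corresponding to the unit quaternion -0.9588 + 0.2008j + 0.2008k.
[[0.8387, 0.3851, -0.3851], [-0.3851, 0.9194, 0.0806], [0.3851, 0.0806, 0.9194]]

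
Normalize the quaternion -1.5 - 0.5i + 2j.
-0.5883 - 0.1961i + 0.7845j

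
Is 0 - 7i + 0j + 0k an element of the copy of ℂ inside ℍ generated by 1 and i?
Yes. The quaternion -7i has j- and k-coefficients y = z = 0, so it lies in the complex subalgebra spanned by 1 and i.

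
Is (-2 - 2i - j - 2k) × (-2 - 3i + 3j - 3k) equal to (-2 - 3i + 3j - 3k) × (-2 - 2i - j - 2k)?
No: pq = -5 + 19i - 4j + k ≠ -5 + i - 4j + 19k = qp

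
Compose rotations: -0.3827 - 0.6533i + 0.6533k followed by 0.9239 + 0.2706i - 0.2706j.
-0.1768 - 0.8839i - 0.0732j + 0.4268k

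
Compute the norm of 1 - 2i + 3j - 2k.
√18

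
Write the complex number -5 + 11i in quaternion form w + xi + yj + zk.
-5 + 11i + 0j + 0k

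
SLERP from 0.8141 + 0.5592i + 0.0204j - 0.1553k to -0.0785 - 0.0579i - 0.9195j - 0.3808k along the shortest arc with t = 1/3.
0.7285 + 0.5023i + 0.4628j + 0.0528k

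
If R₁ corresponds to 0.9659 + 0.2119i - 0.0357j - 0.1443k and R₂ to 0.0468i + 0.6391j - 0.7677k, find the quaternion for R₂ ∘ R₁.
-0.0979 - 0.0744i + 0.4614j - 0.8786k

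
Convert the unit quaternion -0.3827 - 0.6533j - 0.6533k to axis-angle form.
axis = (0, -√2/2, -√2/2), θ = 5π/4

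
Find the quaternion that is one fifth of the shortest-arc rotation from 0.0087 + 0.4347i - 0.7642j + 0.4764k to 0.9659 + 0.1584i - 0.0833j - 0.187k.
0.2975 + 0.4555i - 0.7423j + 0.3912k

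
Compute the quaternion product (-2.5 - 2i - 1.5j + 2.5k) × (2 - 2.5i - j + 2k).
-16.5 + 1.75i - 2.75j - 1.75k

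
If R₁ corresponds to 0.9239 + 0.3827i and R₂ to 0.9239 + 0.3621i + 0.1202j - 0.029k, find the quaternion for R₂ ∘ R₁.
0.715 + 0.6881i + 0.1j - 0.0728k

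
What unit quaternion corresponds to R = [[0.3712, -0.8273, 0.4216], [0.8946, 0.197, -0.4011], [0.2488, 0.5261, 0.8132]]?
0.7716 + 0.3004i + 0.056j + 0.5579k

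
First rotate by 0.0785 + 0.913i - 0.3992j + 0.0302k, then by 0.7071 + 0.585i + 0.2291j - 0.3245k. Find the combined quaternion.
-0.3773 + 0.5689i - 0.5782j - 0.4468k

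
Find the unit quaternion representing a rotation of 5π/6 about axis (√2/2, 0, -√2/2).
0.2588 + 0.683i - 0.683k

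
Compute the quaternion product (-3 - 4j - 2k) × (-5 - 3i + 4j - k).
29 + 21i + 14j + k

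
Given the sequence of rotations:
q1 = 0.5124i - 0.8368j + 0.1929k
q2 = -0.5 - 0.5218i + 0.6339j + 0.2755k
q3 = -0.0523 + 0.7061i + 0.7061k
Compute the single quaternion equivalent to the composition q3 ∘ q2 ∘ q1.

q2 · q1 = 0.7447 + 0.0966i + 0.6602j + 0.0154k
q3 · q2 · q1 = -0.118 + 0.0546i + 0.0228j + 0.9912k
-0.118 + 0.0546i + 0.0228j + 0.9912k


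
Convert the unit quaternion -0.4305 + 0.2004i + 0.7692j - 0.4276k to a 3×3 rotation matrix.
[[-0.549, -0.0599, -0.8337], [0.6765, 0.554, -0.4853], [0.4909, -0.8304, -0.2637]]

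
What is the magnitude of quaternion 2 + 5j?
√29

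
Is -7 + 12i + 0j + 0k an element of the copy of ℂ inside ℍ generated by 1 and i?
Yes. The quaternion -7 + 12i has j- and k-coefficients y = z = 0, so it lies in the complex subalgebra spanned by 1 and i.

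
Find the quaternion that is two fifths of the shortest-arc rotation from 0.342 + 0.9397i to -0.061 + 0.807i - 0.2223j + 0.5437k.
0.1915 + 0.948i - 0.0962j + 0.2353k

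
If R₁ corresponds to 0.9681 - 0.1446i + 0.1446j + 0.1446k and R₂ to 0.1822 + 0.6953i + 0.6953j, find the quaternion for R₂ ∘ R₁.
0.1764 + 0.7473i + 0.5989j + 0.2274k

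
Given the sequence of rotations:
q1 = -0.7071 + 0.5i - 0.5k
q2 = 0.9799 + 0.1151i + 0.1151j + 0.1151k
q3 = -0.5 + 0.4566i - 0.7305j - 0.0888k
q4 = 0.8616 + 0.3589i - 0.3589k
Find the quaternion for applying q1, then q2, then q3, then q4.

q2 · q1 = -0.6929 + 0.351i + 0.0337j - 0.6289k
q3 · q2 · q1 = 0.155 - 0.0295i + 0.7453j + 0.6478k
q4 · q3 · q2 · q1 = 0.3766 + 0.2977i + 0.4202j + 0.77k
0.3766 + 0.2977i + 0.4202j + 0.77k


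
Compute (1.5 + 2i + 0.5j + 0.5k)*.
1.5 - 2i - 0.5j - 0.5k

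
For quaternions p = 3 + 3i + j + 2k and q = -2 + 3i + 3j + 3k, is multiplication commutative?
No: pq = -24 + 4j + 11k ≠ -24 + 6i + 10j - k = qp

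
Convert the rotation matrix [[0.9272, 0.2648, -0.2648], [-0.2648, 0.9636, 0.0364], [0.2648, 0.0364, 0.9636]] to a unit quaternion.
0.9816 - 0.1349j - 0.1349k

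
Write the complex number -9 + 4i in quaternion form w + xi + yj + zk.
-9 + 4i + 0j + 0k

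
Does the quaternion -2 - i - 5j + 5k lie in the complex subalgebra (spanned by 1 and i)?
No. The quaternion -2 - i - 5j + 5k has j-coefficient y = -5 and k-coefficient z = 5, not both zero, so it does not lie in the complex subalgebra spanned by 1 and i.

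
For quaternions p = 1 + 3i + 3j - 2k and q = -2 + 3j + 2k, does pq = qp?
No: pq = -7 + 6i - 9j + 15k ≠ -7 - 18i + 3j - 3k = qp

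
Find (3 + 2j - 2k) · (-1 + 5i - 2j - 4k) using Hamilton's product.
-7 + 3i - 18j - 20k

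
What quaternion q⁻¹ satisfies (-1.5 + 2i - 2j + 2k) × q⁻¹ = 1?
-0.1053 - 0.1404i + 0.1404j - 0.1404k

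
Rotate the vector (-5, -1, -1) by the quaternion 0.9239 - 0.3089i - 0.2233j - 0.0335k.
(-4.298, -1.773, -2.32)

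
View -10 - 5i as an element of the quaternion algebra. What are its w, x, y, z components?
-10 - 5i + 0j + 0k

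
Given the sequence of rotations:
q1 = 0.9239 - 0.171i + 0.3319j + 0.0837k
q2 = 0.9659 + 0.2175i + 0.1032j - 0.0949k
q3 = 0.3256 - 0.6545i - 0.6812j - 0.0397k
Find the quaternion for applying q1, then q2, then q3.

q2 · q1 = 0.9033 + 0.0759i + 0.414j + 0.083k
q3 · q2 · q1 = 0.6291 - 0.6066i - 0.4292j - 0.2281k
0.6291 - 0.6066i - 0.4292j - 0.2281k


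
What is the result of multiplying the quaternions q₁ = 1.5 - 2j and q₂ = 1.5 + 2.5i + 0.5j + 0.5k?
3.25 + 2.75i - 2.25j + 5.75k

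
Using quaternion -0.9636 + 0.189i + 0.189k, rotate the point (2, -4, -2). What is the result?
(0.257, -4.885, -0.257)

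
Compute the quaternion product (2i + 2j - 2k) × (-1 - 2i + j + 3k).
8 + 6i - 4j + 8k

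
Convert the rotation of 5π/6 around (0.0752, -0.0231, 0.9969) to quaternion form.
0.2588 + 0.0726i - 0.0223j + 0.9629k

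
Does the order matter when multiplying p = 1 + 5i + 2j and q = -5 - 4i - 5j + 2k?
Yes: pq = 25 - 25i - 25j - 15k ≠ 25 - 33i - 5j + 19k = qp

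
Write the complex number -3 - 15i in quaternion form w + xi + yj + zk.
-3 - 15i + 0j + 0k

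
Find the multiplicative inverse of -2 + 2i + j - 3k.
-0.1111 - 0.1111i - 0.0556j + 0.1667k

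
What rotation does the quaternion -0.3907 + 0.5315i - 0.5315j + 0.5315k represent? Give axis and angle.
axis = (√3/3, -√3/3, √3/3), θ = 226°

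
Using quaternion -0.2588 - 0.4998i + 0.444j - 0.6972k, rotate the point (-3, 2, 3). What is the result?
(0.891, -3.328, -3.183)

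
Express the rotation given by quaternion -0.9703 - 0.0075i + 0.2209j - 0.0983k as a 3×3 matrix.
[[0.8831, -0.1941, -0.4272], [0.1874, 0.9806, -0.058], [0.4302, -0.0289, 0.9023]]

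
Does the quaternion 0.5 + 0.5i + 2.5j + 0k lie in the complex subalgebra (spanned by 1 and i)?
No. The quaternion 0.5 + 0.5i + 2.5j has j-coefficient y = 2.5 and k-coefficient z = 0, not both zero, so it does not lie in the complex subalgebra spanned by 1 and i.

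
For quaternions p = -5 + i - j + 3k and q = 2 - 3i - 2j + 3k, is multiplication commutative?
No: pq = -18 + 20i - 4j - 14k ≠ -18 + 14i + 20j - 4k = qp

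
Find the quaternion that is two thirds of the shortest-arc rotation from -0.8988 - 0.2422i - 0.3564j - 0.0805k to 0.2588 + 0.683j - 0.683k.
-0.5624 - 0.0987i - 0.6627j + 0.4846k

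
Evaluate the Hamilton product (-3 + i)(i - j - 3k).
-1 - 3i + 6j + 8k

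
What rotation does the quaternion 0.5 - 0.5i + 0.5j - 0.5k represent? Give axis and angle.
axis = (-√3/3, √3/3, -√3/3), θ = 2π/3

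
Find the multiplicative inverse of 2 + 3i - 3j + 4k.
0.0526 - 0.0789i + 0.0789j - 0.1053k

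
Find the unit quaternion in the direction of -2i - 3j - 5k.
-0.3244i - 0.4867j - 0.8111k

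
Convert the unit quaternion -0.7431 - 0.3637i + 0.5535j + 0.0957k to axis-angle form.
axis = (-0.5435, 0.8271, 0.143), θ = 276°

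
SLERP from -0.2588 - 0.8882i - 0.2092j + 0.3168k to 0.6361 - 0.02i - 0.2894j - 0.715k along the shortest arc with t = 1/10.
-0.3298 - 0.8421i - 0.1609j + 0.3953k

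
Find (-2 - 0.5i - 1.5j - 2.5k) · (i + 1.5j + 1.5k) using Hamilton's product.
6.5 - 0.5i - 4.75j - 2.25k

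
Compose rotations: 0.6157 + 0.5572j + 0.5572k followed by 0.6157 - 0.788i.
0.3791 - 0.4852i + 0.7821j - 0.096k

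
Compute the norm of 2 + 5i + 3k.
√38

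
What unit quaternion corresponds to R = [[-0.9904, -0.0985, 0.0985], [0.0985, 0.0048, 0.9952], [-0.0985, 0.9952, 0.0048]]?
0.0698 + 0.7054j + 0.7054k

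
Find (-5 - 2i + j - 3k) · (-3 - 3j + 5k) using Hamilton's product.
33 + 2i + 22j - 10k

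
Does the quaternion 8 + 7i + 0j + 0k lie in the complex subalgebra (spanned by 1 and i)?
Yes. The quaternion 8 + 7i has j- and k-coefficients y = z = 0, so it lies in the complex subalgebra spanned by 1 and i.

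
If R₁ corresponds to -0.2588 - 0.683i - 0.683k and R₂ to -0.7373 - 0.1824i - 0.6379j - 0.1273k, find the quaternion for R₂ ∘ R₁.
-0.0207 + 0.9865i + 0.1275j + 0.1008k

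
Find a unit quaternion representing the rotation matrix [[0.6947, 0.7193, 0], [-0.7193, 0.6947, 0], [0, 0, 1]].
0.9205 - 0.3907k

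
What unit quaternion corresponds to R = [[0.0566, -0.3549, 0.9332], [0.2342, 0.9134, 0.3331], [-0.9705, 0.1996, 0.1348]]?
0.7254 - 0.046i + 0.6561j + 0.203k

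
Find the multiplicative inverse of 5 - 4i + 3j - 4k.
0.0758 + 0.0606i - 0.0455j + 0.0606k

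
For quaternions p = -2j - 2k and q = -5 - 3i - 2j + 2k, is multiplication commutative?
No: pq = -8i + 16j + 4k ≠ 8i + 4j + 16k = qp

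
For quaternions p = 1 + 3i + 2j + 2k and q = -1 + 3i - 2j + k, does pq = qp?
No: pq = -8 + 6i - j - 13k ≠ -8 - 6i - 7j + 11k = qp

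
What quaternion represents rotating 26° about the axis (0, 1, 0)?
0.9744 + 0.225j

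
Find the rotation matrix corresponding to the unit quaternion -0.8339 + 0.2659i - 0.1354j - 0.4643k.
[[0.5322, -0.8464, -0.0211], [0.7024, 0.4274, 0.5692], [-0.4727, -0.3177, 0.8219]]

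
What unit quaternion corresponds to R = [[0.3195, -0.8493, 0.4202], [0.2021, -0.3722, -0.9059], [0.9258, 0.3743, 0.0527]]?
0.5 + 0.6401i - 0.2528j + 0.5257k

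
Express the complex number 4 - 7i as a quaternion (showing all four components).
4 - 7i + 0j + 0k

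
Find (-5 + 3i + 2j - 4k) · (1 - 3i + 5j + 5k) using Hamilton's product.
14 + 48i - 26j - 8k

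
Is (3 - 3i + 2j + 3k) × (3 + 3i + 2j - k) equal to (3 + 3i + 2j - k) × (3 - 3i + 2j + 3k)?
No: pq = 17 - 8i + 18j - 6k ≠ 17 + 8i + 6j + 18k = qp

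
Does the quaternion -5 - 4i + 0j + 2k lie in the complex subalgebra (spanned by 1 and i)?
No. The quaternion -5 - 4i + 2k has j-coefficient y = 0 and k-coefficient z = 2, not both zero, so it does not lie in the complex subalgebra spanned by 1 and i.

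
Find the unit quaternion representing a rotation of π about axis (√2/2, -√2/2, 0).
0.7071i - 0.7071j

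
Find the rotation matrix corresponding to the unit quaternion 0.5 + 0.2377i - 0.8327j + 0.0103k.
[[-0.387, -0.4062, -0.8278], [-0.3856, 0.8868, -0.2549], [0.8376, 0.2205, -0.4998]]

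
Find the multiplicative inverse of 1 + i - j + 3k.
0.0833 - 0.0833i + 0.0833j - 0.25k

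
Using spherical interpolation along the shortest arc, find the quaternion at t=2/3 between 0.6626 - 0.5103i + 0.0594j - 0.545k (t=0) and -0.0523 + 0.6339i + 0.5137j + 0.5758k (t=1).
0.2857 - 0.646i - 0.3464j - 0.6173k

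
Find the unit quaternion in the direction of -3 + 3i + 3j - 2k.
-0.5388 + 0.5388i + 0.5388j - 0.3592k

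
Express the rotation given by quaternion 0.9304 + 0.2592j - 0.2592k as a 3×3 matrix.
[[0.7313, 0.4823, 0.4823], [-0.4823, 0.8656, -0.1344], [-0.4823, -0.1344, 0.8656]]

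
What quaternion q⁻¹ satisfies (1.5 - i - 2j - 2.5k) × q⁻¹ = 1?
0.1111 + 0.0741i + 0.1481j + 0.1852k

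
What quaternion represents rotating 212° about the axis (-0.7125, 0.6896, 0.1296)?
-0.2756 - 0.6849i + 0.6629j + 0.1246k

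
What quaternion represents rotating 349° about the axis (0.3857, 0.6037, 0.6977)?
-0.9954 + 0.037i + 0.0579j + 0.0669k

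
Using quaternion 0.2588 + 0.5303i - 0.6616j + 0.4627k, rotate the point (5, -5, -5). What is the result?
(2.446, 2.076, 8.044)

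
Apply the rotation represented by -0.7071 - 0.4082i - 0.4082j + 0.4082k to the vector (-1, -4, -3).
(-4.708, 1.642, -1.066)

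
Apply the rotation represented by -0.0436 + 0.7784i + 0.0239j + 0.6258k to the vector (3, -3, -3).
(-2.545, 2.64, 3.682)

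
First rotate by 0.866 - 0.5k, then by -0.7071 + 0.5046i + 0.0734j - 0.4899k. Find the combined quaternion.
-0.8573 + 0.4003i + 0.3159j - 0.0707k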